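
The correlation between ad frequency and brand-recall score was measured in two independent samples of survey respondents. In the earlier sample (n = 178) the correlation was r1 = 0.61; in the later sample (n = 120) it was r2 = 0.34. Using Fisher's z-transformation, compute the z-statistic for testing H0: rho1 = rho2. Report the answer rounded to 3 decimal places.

2.971

Fisher z-transforms: z1 = atanh(0.61) = 0.708921, z2 = atanh(0.34) = 0.354093; difference d = 0.354828
Var(d) = 1/175 + 1/117 = 0.0057143 + 0.0085470 = 0.0142613
z = d/√Var(d) = 0.354828 / √0.0142613 = 0.354828 / 0.119421 = 2.971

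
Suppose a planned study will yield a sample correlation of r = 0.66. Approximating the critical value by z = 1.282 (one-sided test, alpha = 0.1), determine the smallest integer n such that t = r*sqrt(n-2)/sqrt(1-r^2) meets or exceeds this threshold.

5

r√(n−2)/√(1−r²) ≥ 1.282  ⇔  n−2 ≥ (1.282)²·(1−r²)/r²
(1−r²)/r² = (1−0.4356)/0.4356 = 1.2957
n ≥ 2 + 1.643524·1.2957 = 2 + 2.1295 = 4.1295
⌈4.1295⌉ = 5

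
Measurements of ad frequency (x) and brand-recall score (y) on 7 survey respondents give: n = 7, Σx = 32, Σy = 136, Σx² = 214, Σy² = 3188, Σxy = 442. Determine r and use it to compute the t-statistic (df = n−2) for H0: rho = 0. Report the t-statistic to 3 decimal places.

Numerator: nΣxy − (Σx)(Σy) = 7·442 − (32)(136) = -1258
Denominator: √[(nΣx²−(Σx)²)(nΣy²−(Σy)²)]
  nΣx²−(Σx)² = 7·214 − 1024 = 474;  nΣy²−(Σy)² = 7·3188 − 18496 = 3820
  √(474·3820) = √1810680 = 1345.6151
r = -1258 / 1345.6151 = -0.9349
t = r·√(n−2)/√(1−r²) = -0.9349·√5 / √(1−0.874038) = -2.090500 / 0.354911 = -5.890

-5.890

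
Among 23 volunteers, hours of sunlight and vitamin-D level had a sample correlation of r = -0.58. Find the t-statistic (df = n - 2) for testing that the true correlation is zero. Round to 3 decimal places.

1 − r² = 1 − 0.3364 = 0.6636;  √(1−r²) = 0.814616
√(n−2) = √21 = 4.582576
t = r·√(n−2)/√(1−r²) = -0.58 · 4.582576 / 0.814616 = -3.263

-3.263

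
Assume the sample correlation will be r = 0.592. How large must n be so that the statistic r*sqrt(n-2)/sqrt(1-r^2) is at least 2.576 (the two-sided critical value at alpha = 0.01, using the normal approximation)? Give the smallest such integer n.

15

Need r·√(n−2)/√(1−r²) ≥ 2.576
√(n−2) ≥ 2.576·√(1−0.350464) / 0.592 = 2.576·0.805938 / 0.592 = 3.5069
n−2 ≥ 12.2983  ⇒  n ≥ 14.2983
Smallest integer n = 15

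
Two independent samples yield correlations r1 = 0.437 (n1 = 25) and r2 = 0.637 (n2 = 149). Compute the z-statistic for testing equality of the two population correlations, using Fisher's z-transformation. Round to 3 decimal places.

z1 = atanh(0.437) = 0.468517,  z2 = atanh(0.637) = 0.753109
SE = √(1/(n1−3) + 1/(n2−3)) = √(1/22 + 1/146) = √(0.0454545 + 0.0068493) = √0.0523038 = 0.228700
z = (z1 − z2)/SE = (0.468517 − 0.753109) / 0.228700 = -0.284592 / 0.228700 = -1.244

-1.244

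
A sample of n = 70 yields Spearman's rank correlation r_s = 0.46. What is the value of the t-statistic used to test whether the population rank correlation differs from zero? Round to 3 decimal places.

4.272

1 − r_s² = 1 − 0.2116 = 0.7884;  √(1−r_s²) = 0.887919
√(n−2) = √68 = 8.246211
t = r_s·√(n−2)/√(1−r_s²) = 0.46 · 8.246211 / 0.887919 = 4.272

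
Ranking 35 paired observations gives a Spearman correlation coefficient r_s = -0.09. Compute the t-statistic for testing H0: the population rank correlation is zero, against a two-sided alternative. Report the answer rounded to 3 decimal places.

t = r_s·√(n−2) / √(1−r_s²) with r_s = -0.09, n = 35
  = -0.09·√33 / √(1 − 0.0081)
  = -0.09·5.744563 / 0.995942
  = -0.517011 / 0.995942 = -0.519

-0.519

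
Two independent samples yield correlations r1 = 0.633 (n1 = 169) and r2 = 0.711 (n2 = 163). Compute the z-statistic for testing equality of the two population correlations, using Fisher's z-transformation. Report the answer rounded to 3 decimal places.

-1.289

Fisher z-transforms: z1 = atanh(0.633) = 0.746406, z2 = atanh(0.711) = 0.889203; difference d = -0.142797
Var(d) = 1/166 + 1/160 = 0.0060241 + 0.0062500 = 0.0122741
z = d/√Var(d) = -0.142797 / √0.0122741 = -0.142797 / 0.110789 = -1.289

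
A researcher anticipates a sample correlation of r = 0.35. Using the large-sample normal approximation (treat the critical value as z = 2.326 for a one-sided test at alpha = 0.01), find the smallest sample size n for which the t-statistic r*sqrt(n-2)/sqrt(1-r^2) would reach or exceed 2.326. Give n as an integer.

Need r·√(n−2)/√(1−r²) ≥ 2.326
√(n−2) ≥ 2.326·√(1−0.1225) / 0.35 = 2.326·0.936750 / 0.35 = 6.2254
n−2 ≥ 38.7556  ⇒  n ≥ 40.7556
Smallest integer n = 41

41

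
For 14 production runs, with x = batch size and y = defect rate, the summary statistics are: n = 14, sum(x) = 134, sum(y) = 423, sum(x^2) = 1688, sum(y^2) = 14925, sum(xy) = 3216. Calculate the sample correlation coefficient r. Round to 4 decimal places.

S_xy = nΣxy − ΣxΣy = 14·3216 − 134·423 = 45024 − 56682 = -11658
S_xx = nΣx² − (Σx)² = 14·1688 − 134² = 23632 − 17956 = 5676
S_yy = nΣy² − (Σy)² = 14·14925 − 423² = 208950 − 178929 = 30021
r = S_xy / √(S_xx·S_yy) = -11658 / √(5676·30021) = -11658 / √170399196 = -11658 / 13053.7043 = -0.8931

-0.8931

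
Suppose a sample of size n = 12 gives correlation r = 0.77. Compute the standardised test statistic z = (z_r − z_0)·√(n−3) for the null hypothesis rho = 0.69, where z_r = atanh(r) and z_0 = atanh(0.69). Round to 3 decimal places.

0.517

z_r = atanh(0.77) = 1.020328,  z_0 = atanh(0.69) = 0.847956
SE = 1/√(n−3) = 1/√9 = 0.333333
z = (z_r − z_0)/SE = (1.020328 − 0.847956) / 0.333333 = 0.172372 / 0.333333 = 0.517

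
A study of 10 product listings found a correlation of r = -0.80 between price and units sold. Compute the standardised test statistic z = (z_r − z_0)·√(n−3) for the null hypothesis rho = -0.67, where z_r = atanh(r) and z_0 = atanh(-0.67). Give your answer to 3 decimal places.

-0.762

z_r = atanh(-0.80) = -1.098612,  z_0 = atanh(-0.67) = -0.810743
SE = 1/√(n−3) = 1/√7 = 0.377964
z = (z_r − z_0)/SE = (-1.098612 − (-0.810743)) / 0.377964 = -0.287869 / 0.377964 = -0.762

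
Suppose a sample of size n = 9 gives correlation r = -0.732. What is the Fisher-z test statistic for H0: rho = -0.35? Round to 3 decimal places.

-1.390

Fisher z: atanh(-0.732) = -0.933023, atanh(-0.35) = -0.365444
z = (z_r − z_0)·√(n−3) = (-0.933023 − (-0.365444))·√6 = -0.567579 · 2.449490 = -1.390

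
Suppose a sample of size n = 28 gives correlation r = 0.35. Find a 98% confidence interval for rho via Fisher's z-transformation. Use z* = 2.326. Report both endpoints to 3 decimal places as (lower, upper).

Fisher z: z_r = atanh(r) = ½·ln((1+0.35)/(1−0.35)) = 0.365444
SE(z) = 1/√(n−3) = 1/√25 = 0.200000
98% ⇒ z* = 2.326; margin = 2.326·0.200000 = 0.465200
CI on z-scale: (-0.099756, 0.830644)
Back-transform: tanh(-0.099756) = -0.099426, tanh(0.830644) = 0.680822

(-0.099, 0.681)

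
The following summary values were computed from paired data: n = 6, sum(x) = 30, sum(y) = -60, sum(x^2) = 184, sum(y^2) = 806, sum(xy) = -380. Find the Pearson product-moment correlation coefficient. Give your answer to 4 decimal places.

S_xy = nΣxy − ΣxΣy = 6·(-380) − 30·(-60) = -2280 − (-1800) = -480
S_xx = nΣx² − (Σx)² = 6·184 − 30² = 1104 − 900 = 204
S_yy = nΣy² − (Σy)² = 6·806 − (-60)² = 4836 − 3600 = 1236
r = S_xy / √(S_xx·S_yy) = -480 / √(204·1236) = -480 / √252144 = -480 / 502.1394 = -0.9559

-0.9559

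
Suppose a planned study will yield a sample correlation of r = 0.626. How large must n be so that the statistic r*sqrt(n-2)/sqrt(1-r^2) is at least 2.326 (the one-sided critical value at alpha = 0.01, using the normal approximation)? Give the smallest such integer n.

r√(n−2)/√(1−r²) ≥ 2.326  ⇔  n−2 ≥ (2.326)²·(1−r²)/r²
(1−r²)/r² = (1−0.391876)/0.391876 = 1.5518
n ≥ 2 + 5.410276·1.5518 = 2 + 8.3957 = 10.3957
⌈10.3957⌉ = 11

11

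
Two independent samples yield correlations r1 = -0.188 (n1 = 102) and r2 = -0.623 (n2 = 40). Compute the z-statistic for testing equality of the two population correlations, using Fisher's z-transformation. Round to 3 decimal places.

z1 = atanh(-0.188) = -0.190263,  z2 = atanh(-0.623) = -0.729893
SE = √(1/(n1−3) + 1/(n2−3)) = √(1/99 + 1/37) = √(0.0101010 + 0.0270270) = √0.0371280 = 0.192686
z = (z1 − z2)/SE = (-0.190263 − (-0.729893)) / 0.192686 = 0.539630 / 0.192686 = 2.801

2.801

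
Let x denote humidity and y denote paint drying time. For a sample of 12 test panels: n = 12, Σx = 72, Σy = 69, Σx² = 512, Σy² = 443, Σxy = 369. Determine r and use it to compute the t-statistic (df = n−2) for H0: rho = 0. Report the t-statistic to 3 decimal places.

Numerator: nΣxy − (Σx)(Σy) = 12·369 − (72)(69) = -540
Denominator: √[(nΣx²−(Σx)²)(nΣy²−(Σy)²)]
  nΣx²−(Σx)² = 12·512 − 5184 = 960;  nΣy²−(Σy)² = 12·443 − 4761 = 555
  √(960·555) = √532800 = 729.9315
r = -540 / 729.9315 = -0.7398
t = r·√(n−2)/√(1−r²) = -0.7398·√10 / √(1−0.547304) = -2.339453 / 0.672827 = -3.477

-3.477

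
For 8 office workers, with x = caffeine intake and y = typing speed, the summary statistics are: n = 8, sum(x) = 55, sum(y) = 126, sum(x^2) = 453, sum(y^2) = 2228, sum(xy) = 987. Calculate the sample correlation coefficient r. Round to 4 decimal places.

Numerator: nΣxy − (Σx)(Σy) = 8·987 − (55)(126) = 966
Denominator: √[(nΣx²−(Σx)²)(nΣy²−(Σy)²)]
  nΣx²−(Σx)² = 8·453 − 3025 = 599;  nΣy²−(Σy)² = 8·2228 − 15876 = 1948
  √(599·1948) = √1166852 = 1080.2092
r = 966 / 1080.2092 = 0.8943

0.8943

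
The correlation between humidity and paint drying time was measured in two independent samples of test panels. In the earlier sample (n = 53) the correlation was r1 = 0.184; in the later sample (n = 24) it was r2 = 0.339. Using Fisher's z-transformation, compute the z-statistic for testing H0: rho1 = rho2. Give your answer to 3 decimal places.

Fisher z-transforms: z1 = atanh(0.184) = 0.186120, z2 = atanh(0.339) = 0.352962; difference d = -0.166842
Var(d) = 1/50 + 1/21 = 0.0200000 + 0.0476190 = 0.0676190
z = d/√Var(d) = -0.166842 / √0.0676190 = -0.166842 / 0.260037 = -0.642

-0.642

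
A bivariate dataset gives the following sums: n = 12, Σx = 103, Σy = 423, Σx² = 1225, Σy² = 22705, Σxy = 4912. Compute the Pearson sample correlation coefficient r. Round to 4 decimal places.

Numerator: nΣxy − (Σx)(Σy) = 12·4912 − (103)(423) = 15375
Denominator: √[(nΣx²−(Σx)²)(nΣy²−(Σy)²)]
  nΣx²−(Σx)² = 12·1225 − 10609 = 4091;  nΣy²−(Σy)² = 12·22705 − 178929 = 93531
  √(4091·93531) = √382635321 = 19561.0665
r = 15375 / 19561.0665 = 0.7860

0.7860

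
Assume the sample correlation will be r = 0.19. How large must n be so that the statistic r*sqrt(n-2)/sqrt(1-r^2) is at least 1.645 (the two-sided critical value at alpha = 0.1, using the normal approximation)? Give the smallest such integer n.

Need r·√(n−2)/√(1−r²) ≥ 1.645
√(n−2) ≥ 1.645·√(1−0.0361) / 0.19 = 1.645·0.981784 / 0.19 = 8.5002
n−2 ≥ 72.2534  ⇒  n ≥ 74.2534
Smallest integer n = 75

75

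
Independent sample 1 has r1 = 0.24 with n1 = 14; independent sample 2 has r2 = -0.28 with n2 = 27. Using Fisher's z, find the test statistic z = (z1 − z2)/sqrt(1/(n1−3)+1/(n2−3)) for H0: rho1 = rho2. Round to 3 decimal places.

1.462

z1 = atanh(0.24) = 0.244774,  z2 = atanh(-0.28) = -0.287682
SE = √(1/(n1−3) + 1/(n2−3)) = √(1/11 + 1/24) = √(0.0909091 + 0.0416667) = √0.1325758 = 0.364110
z = (z1 − z2)/SE = (0.244774 − (-0.287682)) / 0.364110 = 0.532456 / 0.364110 = 1.462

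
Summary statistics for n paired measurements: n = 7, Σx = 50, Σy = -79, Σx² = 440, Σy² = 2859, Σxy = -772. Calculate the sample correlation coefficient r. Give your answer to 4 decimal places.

-0.5145

Numerator: nΣxy − (Σx)(Σy) = 7·(-772) − (50)(-79) = -1454
Denominator: √[(nΣx²−(Σx)²)(nΣy²−(Σy)²)]
  nΣx²−(Σx)² = 7·440 − 2500 = 580;  nΣy²−(Σy)² = 7·2859 − 6241 = 13772
  √(580·13772) = √7987760 = 2826.2625
r = -1454 / 2826.2625 = -0.5145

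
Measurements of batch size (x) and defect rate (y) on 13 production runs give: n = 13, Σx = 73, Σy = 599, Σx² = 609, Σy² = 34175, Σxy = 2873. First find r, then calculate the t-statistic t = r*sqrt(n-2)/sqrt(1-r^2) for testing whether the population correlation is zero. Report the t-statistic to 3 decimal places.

Numerator: nΣxy − (Σx)(Σy) = 13·2873 − (73)(599) = -6378
Denominator: √[(nΣx²−(Σx)²)(nΣy²−(Σy)²)]
  nΣx²−(Σx)² = 13·609 − 5329 = 2588;  nΣy²−(Σy)² = 13·34175 − 358801 = 85474
  √(2588·85474) = √221206712 = 14873.0196
r = -6378 / 14873.0196 = -0.4288
t = r·√(n−2)/√(1−r²) = -0.4288·√11 / √(1−0.183869) = -1.422169 / 0.903400 = -1.574

-1.574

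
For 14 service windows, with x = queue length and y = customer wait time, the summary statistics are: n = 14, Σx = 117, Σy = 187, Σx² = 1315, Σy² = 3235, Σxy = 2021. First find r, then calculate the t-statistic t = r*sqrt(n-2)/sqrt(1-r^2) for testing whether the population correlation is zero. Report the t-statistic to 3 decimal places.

Numerator: nΣxy − (Σx)(Σy) = 14·2021 − (117)(187) = 6415
Denominator: √[(nΣx²−(Σx)²)(nΣy²−(Σy)²)]
  nΣx²−(Σx)² = 14·1315 − 13689 = 4721;  nΣy²−(Σy)² = 14·3235 − 34969 = 10321
  √(4721·10321) = √48725441 = 6980.3611
r = 6415 / 6980.3611 = 0.9190
t = r·√(n−2)/√(1−r²) = 0.9190·√12 / √(1−0.844561) = 3.183509 / 0.394258 = 8.075

8.075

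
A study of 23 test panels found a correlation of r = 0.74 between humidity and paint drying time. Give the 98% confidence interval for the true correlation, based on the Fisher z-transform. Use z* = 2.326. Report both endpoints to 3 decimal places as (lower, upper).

Fisher z: z_r = atanh(r) = ½·ln((1+0.74)/(1−0.74)) = 0.950479
SE(z) = 1/√(n−3) = 1/√20 = 0.223607
98% ⇒ z* = 2.326; margin = 2.326·0.223607 = 0.520110
CI on z-scale: (0.430369, 1.470589)
Back-transform: tanh(0.430369) = 0.405630, tanh(1.470589) = 0.899690

(0.406, 0.900)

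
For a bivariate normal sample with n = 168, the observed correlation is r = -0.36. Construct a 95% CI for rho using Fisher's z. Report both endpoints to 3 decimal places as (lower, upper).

Fisher z: z_r = atanh(r) = ½·ln((1+(-0.36))/(1−(-0.36))) = -0.376886
SE(z) = 1/√(n−3) = 1/√165 = 0.077850
95% ⇒ z* = 1.960; margin = 1.960·0.077850 = 0.152586
CI on z-scale: (-0.529472, -0.224300)
Back-transform: tanh(-0.529472) = -0.484977, tanh(-0.224300) = -0.220613

(-0.485, -0.221)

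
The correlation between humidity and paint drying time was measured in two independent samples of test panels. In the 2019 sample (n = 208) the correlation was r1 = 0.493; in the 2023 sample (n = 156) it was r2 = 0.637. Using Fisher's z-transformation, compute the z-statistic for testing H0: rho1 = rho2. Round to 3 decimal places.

Fisher z-transforms: z1 = atanh(0.493) = 0.540016, z2 = atanh(0.637) = 0.753109; difference d = -0.213093
Var(d) = 1/205 + 1/153 = 0.0048780 + 0.0065359 = 0.0114139
z = d/√Var(d) = -0.213093 / √0.0114139 = -0.213093 / 0.106836 = -1.995

-1.995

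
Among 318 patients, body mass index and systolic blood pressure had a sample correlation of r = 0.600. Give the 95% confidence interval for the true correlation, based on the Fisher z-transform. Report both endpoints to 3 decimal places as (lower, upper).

z_r = atanh(0.600) = 0.693147;  SE = 1/√(n−3) = 1/√315 = 0.056344
z-limits: 0.693147 ± 1.960·0.056344 = 0.693147 ± 0.110434 = [0.582713, 0.803581]
ρ-limits: (tanh 0.582713, tanh 0.803581) = (0.525, 0.666)

(0.525, 0.666)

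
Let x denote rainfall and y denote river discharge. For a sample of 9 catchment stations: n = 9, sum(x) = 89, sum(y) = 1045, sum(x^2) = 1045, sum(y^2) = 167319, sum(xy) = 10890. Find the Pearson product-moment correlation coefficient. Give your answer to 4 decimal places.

0.2020

Numerator: nΣxy − (Σx)(Σy) = 9·10890 − (89)(1045) = 5005
Denominator: √[(nΣx²−(Σx)²)(nΣy²−(Σy)²)]
  nΣx²−(Σx)² = 9·1045 − 7921 = 1484;  nΣy²−(Σy)² = 9·167319 − 1092025 = 413846
  √(1484·413846) = √614147464 = 24781.9988
r = 5005 / 24781.9988 = 0.2020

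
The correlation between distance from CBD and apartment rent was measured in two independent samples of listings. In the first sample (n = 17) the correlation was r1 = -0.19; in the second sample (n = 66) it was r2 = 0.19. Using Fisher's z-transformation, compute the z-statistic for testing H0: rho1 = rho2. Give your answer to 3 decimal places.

Fisher z-transforms: z1 = atanh(-0.19) = -0.192337, z2 = atanh(0.19) = 0.192337; difference d = -0.384674
Var(d) = 1/14 + 1/63 = 0.0714286 + 0.0158730 = 0.0873016
z = d/√Var(d) = -0.384674 / √0.0873016 = -0.384674 / 0.295468 = -1.302

-1.302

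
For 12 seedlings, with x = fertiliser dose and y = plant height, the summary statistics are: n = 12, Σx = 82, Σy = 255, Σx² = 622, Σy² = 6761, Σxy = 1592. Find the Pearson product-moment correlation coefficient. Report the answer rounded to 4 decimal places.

-0.5231

Numerator: nΣxy − (Σx)(Σy) = 12·1592 − (82)(255) = -1806
Denominator: √[(nΣx²−(Σx)²)(nΣy²−(Σy)²)]
  nΣx²−(Σx)² = 12·622 − 6724 = 740;  nΣy²−(Σy)² = 12·6761 − 65025 = 16107
  √(740·16107) = √11919180 = 3452.4165
r = -1806 / 3452.4165 = -0.5231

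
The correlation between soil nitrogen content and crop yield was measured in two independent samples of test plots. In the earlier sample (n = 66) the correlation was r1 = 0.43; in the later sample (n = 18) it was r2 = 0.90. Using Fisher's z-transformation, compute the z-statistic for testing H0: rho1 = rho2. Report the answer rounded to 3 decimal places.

-3.524

Fisher z-transforms: z1 = atanh(0.43) = 0.459897, z2 = atanh(0.90) = 1.472219; difference d = -1.012322
Var(d) = 1/63 + 1/15 = 0.0158730 + 0.0666667 = 0.0825397
z = d/√Var(d) = -1.012322 / √0.0825397 = -1.012322 / 0.287297 = -3.524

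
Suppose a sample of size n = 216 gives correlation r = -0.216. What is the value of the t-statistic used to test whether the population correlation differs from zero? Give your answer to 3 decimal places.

t = r·√(n−2) / √(1−r²) with r = -0.216, n = 216
  = -0.216·√214 / √(1 − 0.046656)
  = -0.216·14.628739 / 0.976393
  = -3.159808 / 0.976393 = -3.236

-3.236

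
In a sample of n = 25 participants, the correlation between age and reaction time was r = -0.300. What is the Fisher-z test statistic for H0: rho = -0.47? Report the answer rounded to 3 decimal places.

z_r = atanh(-0.300) = -0.309520,  z_0 = atanh(-0.47) = -0.510070
SE = 1/√(n−3) = 1/√22 = 0.213201
z = (z_r − z_0)/SE = (-0.309520 − (-0.510070)) / 0.213201 = 0.200550 / 0.213201 = 0.941

0.941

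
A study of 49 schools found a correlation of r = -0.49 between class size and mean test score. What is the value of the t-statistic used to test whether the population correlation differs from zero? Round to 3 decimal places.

-3.854

1 − r² = 1 − 0.2401 = 0.7599;  √(1−r²) = 0.871722
√(n−2) = √47 = 6.855655
t = r·√(n−2)/√(1−r²) = -0.49 · 6.855655 / 0.871722 = -3.854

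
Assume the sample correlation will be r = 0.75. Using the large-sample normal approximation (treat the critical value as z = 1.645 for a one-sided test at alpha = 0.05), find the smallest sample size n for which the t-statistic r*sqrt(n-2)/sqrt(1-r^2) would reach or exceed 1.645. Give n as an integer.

r√(n−2)/√(1−r²) ≥ 1.645  ⇔  n−2 ≥ (1.645)²·(1−r²)/r²
(1−r²)/r² = (1−0.5625)/0.5625 = 0.7778
n ≥ 2 + 2.706025·0.7778 = 2 + 2.1047 = 4.1047
⌈4.1047⌉ = 5

5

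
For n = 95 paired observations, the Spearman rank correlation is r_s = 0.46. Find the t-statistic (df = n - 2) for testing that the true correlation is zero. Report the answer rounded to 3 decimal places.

4.996

t = r_s·√(n−2) / √(1−r_s²) with r_s = 0.46, n = 95
  = 0.46·√93 / √(1 − 0.2116)
  = 0.46·9.643651 / 0.887919
  = 4.436079 / 0.887919 = 4.996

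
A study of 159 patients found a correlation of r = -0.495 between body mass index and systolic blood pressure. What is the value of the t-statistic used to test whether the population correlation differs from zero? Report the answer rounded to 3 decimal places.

t = r·√(n−2) / √(1−r²) with r = -0.495, n = 159
  = -0.495·√157 / √(1 − 0.245025)
  = -0.495·12.529964 / 0.868893
  = -6.202332 / 0.868893 = -7.138

-7.138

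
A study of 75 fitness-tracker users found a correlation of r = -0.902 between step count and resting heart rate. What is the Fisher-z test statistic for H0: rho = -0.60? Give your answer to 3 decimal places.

Fisher z: atanh(-0.902) = -1.482847, atanh(-0.60) = -0.693147
z = (z_r − z_0)·√(n−3) = (-1.482847 − (-0.693147))·√72 = -0.789700 · 8.485281 = -6.701

-6.701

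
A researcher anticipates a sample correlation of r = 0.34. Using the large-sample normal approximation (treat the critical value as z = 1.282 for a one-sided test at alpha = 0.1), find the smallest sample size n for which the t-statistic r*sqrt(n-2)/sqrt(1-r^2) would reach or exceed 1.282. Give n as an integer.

15

r√(n−2)/√(1−r²) ≥ 1.282  ⇔  n−2 ≥ (1.282)²·(1−r²)/r²
(1−r²)/r² = (1−0.1156)/0.1156 = 7.6505
n ≥ 2 + 1.643524·7.6505 = 2 + 12.5738 = 14.5738
⌈14.5738⌉ = 15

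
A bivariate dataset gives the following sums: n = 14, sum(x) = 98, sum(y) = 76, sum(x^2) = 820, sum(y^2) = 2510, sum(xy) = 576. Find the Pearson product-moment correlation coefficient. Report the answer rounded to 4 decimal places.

Numerator: nΣxy − (Σx)(Σy) = 14·576 − (98)(76) = 616
Denominator: √[(nΣx²−(Σx)²)(nΣy²−(Σy)²)]
  nΣx²−(Σx)² = 14·820 − 9604 = 1876;  nΣy²−(Σy)² = 14·2510 − 5776 = 29364
  √(1876·29364) = √55086864 = 7422.0525
r = 616 / 7422.0525 = 0.0830

0.0830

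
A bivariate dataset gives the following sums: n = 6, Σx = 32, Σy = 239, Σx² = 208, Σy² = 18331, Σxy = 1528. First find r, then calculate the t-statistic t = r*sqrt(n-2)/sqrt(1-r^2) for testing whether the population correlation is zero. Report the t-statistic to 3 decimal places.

0.985

S_xy = nΣxy − ΣxΣy = 6·1528 − 32·239 = 9168 − 7648 = 1520
S_xx = nΣx² − (Σx)² = 6·208 − 32² = 1248 − 1024 = 224
S_yy = nΣy² − (Σy)² = 6·18331 − 239² = 109986 − 57121 = 52865
r = S_xy / √(S_xx·S_yy) = 1520 / √(224·52865) = 1520 / √11841760 = 1520 / 3441.1858 = 0.4417
t = r·√(n−2)/√(1−r²) = 0.4417·√4 / √(1−0.195099) = 0.883400 / 0.897163 = 0.985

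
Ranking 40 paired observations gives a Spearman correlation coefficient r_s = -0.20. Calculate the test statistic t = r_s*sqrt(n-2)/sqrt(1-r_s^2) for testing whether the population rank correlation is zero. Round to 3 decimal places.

t = r_s·√(n−2) / √(1−r_s²) with r_s = -0.20, n = 40
  = -0.20·√38 / √(1 − 0.0400)
  = -0.20·6.164414 / 0.979796
  = -1.232883 / 0.979796 = -1.258

-1.258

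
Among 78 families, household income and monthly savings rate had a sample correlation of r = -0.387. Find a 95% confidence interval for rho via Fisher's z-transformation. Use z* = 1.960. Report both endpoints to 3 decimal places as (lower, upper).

Fisher z: z_r = atanh(r) = ½·ln((1+(-0.387))/(1−(-0.387))) = -0.408267
SE(z) = 1/√(n−3) = 1/√75 = 0.115470
95% ⇒ z* = 1.960; margin = 1.960·0.115470 = 0.226321
CI on z-scale: (-0.634588, -0.181946)
Back-transform: tanh(-0.634588) = -0.561203, tanh(-0.181946) = -0.179964

(-0.561, -0.180)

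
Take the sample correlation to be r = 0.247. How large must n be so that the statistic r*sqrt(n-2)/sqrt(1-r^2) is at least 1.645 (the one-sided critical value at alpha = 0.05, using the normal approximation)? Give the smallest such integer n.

44

Need r·√(n−2)/√(1−r²) ≥ 1.645
√(n−2) ≥ 1.645·√(1−0.061009) / 0.247 = 1.645·0.969015 / 0.247 = 6.4536
n−2 ≥ 41.6490  ⇒  n ≥ 43.6490
Smallest integer n = 44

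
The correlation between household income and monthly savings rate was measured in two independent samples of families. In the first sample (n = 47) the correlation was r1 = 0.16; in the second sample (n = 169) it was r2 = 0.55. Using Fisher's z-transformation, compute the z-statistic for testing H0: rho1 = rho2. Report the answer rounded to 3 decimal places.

-2.695

Fisher z-transforms: z1 = atanh(0.16) = 0.161387, z2 = atanh(0.55) = 0.618381; difference d = -0.456994
Var(d) = 1/44 + 1/166 = 0.0227273 + 0.0060241 = 0.0287514
z = d/√Var(d) = -0.456994 / √0.0287514 = -0.456994 / 0.169562 = -2.695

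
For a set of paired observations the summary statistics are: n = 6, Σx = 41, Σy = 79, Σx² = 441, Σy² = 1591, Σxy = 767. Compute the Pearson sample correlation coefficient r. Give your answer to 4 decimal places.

S_xy = nΣxy − ΣxΣy = 6·767 − 41·79 = 4602 − 3239 = 1363
S_xx = nΣx² − (Σx)² = 6·441 − 41² = 2646 − 1681 = 965
S_yy = nΣy² − (Σy)² = 6·1591 − 79² = 9546 − 6241 = 3305
r = S_xy / √(S_xx·S_yy) = 1363 / √(965·3305) = 1363 / √3189325 = 1363 / 1785.8681 = 0.7632

0.7632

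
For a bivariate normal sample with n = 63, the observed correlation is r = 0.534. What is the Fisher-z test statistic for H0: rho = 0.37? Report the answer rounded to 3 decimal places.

Fisher z: atanh(0.534) = 0.595724, atanh(0.37) = 0.388423
z = (z_r − z_0)·√(n−3) = (0.595724 − 0.388423)·√60 = 0.207301 · 7.745967 = 1.606

1.606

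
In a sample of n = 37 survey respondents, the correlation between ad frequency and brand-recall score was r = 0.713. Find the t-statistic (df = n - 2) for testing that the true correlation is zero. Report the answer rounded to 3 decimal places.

6.016

t = r·√(n−2) / √(1−r²) with r = 0.713, n = 37
  = 0.713·√35 / √(1 − 0.508369)
  = 0.713·5.916080 / 0.701164
  = 4.218165 / 0.701164 = 6.016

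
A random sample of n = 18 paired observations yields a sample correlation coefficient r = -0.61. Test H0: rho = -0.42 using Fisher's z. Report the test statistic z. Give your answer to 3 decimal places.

-1.012

Fisher z: atanh(-0.61) = -0.708921, atanh(-0.42) = -0.447692
z = (z_r − z_0)·√(n−3) = (-0.708921 − (-0.447692))·√15 = -0.261229 · 3.872983 = -1.012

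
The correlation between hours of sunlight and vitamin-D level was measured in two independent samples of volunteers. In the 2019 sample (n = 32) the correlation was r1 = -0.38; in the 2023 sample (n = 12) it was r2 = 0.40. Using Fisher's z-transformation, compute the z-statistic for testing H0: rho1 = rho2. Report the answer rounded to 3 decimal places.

-2.159

Fisher z-transforms: z1 = atanh(-0.38) = -0.400060, z2 = atanh(0.40) = 0.423649; difference d = -0.823709
Var(d) = 1/29 + 1/9 = 0.0344828 + 0.1111111 = 0.1455939
z = d/√Var(d) = -0.823709 / √0.1455939 = -0.823709 / 0.381568 = -2.159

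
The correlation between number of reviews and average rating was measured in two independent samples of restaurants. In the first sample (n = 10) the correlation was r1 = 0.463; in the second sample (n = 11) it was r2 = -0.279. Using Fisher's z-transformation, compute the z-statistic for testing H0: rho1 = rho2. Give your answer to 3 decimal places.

1.522

Fisher z-transforms: z1 = atanh(0.463) = 0.501123, z2 = atanh(-0.279) = -0.286597; difference d = 0.787720
Var(d) = 1/7 + 1/8 = 0.1428571 + 0.1250000 = 0.2678571
z = d/√Var(d) = 0.787720 / √0.2678571 = 0.787720 / 0.517549 = 1.522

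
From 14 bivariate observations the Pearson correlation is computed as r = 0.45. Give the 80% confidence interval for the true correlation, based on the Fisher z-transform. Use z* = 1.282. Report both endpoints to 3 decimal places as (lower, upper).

z_r = atanh(0.45) = 0.484700;  SE = 1/√(n−3) = 1/√11 = 0.301511
z-limits: 0.484700 ± 1.282·0.301511 = 0.484700 ± 0.386537 = [0.098163, 0.871237]
ρ-limits: (tanh 0.098163, tanh 0.871237) = (0.098, 0.702)

(0.098, 0.702)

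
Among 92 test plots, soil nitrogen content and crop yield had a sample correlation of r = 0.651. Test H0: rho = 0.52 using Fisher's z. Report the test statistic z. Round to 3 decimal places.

1.893

Fisher z: atanh(0.651) = 0.777032, atanh(0.52) = 0.576340
z = (z_r − z_0)·√(n−3) = (0.777032 − 0.576340)·√89 = 0.200692 · 9.433981 = 1.893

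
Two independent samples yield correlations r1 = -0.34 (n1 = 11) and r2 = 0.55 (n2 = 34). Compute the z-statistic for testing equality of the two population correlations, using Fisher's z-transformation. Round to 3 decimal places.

-2.452

Fisher z-transforms: z1 = atanh(-0.34) = -0.354093, z2 = atanh(0.55) = 0.618381; difference d = -0.972474
Var(d) = 1/8 + 1/31 = 0.1250000 + 0.0322581 = 0.1572581
z = d/√Var(d) = -0.972474 / √0.1572581 = -0.972474 / 0.396558 = -2.452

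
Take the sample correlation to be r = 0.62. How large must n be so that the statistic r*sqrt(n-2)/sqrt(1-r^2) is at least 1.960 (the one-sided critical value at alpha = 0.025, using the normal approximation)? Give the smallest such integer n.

9

r√(n−2)/√(1−r²) ≥ 1.960  ⇔  n−2 ≥ (1.960)²·(1−r²)/r²
(1−r²)/r² = (1−0.3844)/0.3844 = 1.6015
n ≥ 2 + 3.8416·1.6015 = 2 + 6.1523 = 8.1523
⌈8.1523⌉ = 9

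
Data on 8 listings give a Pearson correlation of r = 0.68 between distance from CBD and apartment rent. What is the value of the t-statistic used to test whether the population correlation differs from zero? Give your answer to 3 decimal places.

2.272

t = r·√(n−2) / √(1−r²) with r = 0.68, n = 8
  = 0.68·√6 / √(1 − 0.4624)
  = 0.68·2.449490 / 0.733212
  = 1.665653 / 0.733212 = 2.272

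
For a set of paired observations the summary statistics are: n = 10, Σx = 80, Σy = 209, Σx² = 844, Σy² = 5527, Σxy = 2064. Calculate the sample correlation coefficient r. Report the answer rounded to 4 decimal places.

Numerator: nΣxy − (Σx)(Σy) = 10·2064 − (80)(209) = 3920
Denominator: √[(nΣx²−(Σx)²)(nΣy²−(Σy)²)]
  nΣx²−(Σx)² = 10·844 − 6400 = 2040;  nΣy²−(Σy)² = 10·5527 − 43681 = 11589
  √(2040·11589) = √23641560 = 4862.2587
r = 3920 / 4862.2587 = 0.8062

0.8062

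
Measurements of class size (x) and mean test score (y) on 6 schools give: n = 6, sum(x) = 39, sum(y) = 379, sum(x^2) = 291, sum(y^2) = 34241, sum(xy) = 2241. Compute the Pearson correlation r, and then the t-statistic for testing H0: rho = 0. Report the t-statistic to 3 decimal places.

S_xy = nΣxy − ΣxΣy = 6·2241 − 39·379 = 13446 − 14781 = -1335
S_xx = nΣx² − (Σx)² = 6·291 − 39² = 1746 − 1521 = 225
S_yy = nΣy² − (Σy)² = 6·34241 − 379² = 205446 − 143641 = 61805
r = S_xy / √(S_xx·S_yy) = -1335 / √(225·61805) = -1335 / √13906125 = -1335 / 3729.0917 = -0.3580
t = r·√(n−2)/√(1−r²) = -0.3580·√4 / √(1−0.128164) = -0.716000 / 0.933722 = -0.767

-0.767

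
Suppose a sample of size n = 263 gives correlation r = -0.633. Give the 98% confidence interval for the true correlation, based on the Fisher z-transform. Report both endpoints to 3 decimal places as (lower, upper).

z_r = atanh(-0.633) = -0.746406;  SE = 1/√(n−3) = 1/√260 = 0.062017
z-limits: -0.746406 ± 2.326·0.062017 = -0.746406 ± 0.144252 = [-0.890658, -0.602154]
ρ-limits: (tanh -0.890658, tanh -0.602154) = (-0.712, -0.539)

(-0.712, -0.539)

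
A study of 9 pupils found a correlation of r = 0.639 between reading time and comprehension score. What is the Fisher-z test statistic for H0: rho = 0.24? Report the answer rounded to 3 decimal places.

1.253

z_r = atanh(0.639) = 0.756482,  z_0 = atanh(0.24) = 0.244774
SE = 1/√(n−3) = 1/√6 = 0.408248
z = (z_r − z_0)/SE = (0.756482 − 0.244774) / 0.408248 = 0.511708 / 0.408248 = 1.253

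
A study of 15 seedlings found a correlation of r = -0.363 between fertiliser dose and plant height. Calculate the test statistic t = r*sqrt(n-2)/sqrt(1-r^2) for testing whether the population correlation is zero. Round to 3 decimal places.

-1.405

t = r·√(n−2) / √(1−r²) with r = -0.363, n = 15
  = -0.363·√13 / √(1 − 0.131769)
  = -0.363·3.605551 / 0.931789
  = -1.308815 / 0.931789 = -1.405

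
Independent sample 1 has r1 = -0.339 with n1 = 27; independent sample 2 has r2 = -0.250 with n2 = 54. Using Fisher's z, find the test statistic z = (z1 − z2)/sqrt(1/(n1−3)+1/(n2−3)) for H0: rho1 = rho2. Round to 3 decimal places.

Fisher z-transforms: z1 = atanh(-0.339) = -0.352962, z2 = atanh(-0.250) = -0.255413; difference d = -0.097549
Var(d) = 1/24 + 1/51 = 0.0416667 + 0.0196078 = 0.0612745
z = d/√Var(d) = -0.097549 / √0.0612745 = -0.097549 / 0.247537 = -0.394

-0.394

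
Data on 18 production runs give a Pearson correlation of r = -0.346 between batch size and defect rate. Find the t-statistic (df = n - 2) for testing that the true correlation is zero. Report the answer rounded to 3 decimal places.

-1.475

1 − r² = 1 − 0.119716 = 0.880284;  √(1−r²) = 0.938235
√(n−2) = √16 = 4.000000
t = r·√(n−2)/√(1−r²) = -0.346 · 4.000000 / 0.938235 = -1.475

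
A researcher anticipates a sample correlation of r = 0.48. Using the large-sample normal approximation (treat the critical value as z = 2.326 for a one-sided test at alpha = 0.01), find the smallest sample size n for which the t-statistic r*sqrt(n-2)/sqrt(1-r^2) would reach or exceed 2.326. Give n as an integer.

Need r·√(n−2)/√(1−r²) ≥ 2.326
√(n−2) ≥ 2.326·√(1−0.2304) / 0.48 = 2.326·0.877268 / 0.48 = 4.2511
n−2 ≥ 18.0719  ⇒  n ≥ 20.0719
Smallest integer n = 21

21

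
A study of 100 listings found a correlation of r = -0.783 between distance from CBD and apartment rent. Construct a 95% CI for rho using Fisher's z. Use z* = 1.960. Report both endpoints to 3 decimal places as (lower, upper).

(-0.849, -0.693)

z_r = atanh(-0.783) = -1.053078;  SE = 1/√(n−3) = 1/√97 = 0.101535
z-limits: -1.053078 ± 1.960·0.101535 = -1.053078 ± 0.199009 = [-1.252087, -0.854069]
ρ-limits: (tanh -1.252087, tanh -0.854069) = (-0.849, -0.693)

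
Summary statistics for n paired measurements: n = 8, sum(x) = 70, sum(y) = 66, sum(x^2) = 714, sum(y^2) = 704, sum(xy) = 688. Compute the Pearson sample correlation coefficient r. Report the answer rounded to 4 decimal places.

S_xy = nΣxy − ΣxΣy = 8·688 − 70·66 = 5504 − 4620 = 884
S_xx = nΣx² − (Σx)² = 8·714 − 70² = 5712 − 4900 = 812
S_yy = nΣy² − (Σy)² = 8·704 − 66² = 5632 − 4356 = 1276
r = S_xy / √(S_xx·S_yy) = 884 / √(812·1276) = 884 / √1036112 = 884 / 1017.8959 = 0.8685

0.8685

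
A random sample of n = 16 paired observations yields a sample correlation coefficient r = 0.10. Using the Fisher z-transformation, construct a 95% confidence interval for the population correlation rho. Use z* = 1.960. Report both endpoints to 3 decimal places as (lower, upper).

z_r = atanh(0.10) = 0.100335;  SE = 1/√(n−3) = 1/√13 = 0.277350
z-limits: 0.100335 ± 1.960·0.277350 = 0.100335 ± 0.543606 = [-0.443271, 0.643941]
ρ-limits: (tanh -0.443271, tanh 0.643941) = (-0.416, 0.568)

(-0.416, 0.568)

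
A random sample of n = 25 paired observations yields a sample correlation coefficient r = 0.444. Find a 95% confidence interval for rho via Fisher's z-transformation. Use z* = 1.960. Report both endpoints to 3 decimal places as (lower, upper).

(0.059, 0.714)

Fisher z: z_r = atanh(r) = ½·ln((1+0.444)/(1−0.444)) = 0.477202
SE(z) = 1/√(n−3) = 1/√22 = 0.213201
95% ⇒ z* = 1.960; margin = 1.960·0.213201 = 0.417874
CI on z-scale: (0.059328, 0.895076)
Back-transform: tanh(0.059328) = 0.059258, tanh(0.895076) = 0.713892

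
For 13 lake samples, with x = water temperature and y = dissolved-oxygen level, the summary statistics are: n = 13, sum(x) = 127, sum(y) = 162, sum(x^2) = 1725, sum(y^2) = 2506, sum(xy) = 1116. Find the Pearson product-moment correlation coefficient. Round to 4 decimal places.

-0.9606

S_xy = nΣxy − ΣxΣy = 13·1116 − 127·162 = 14508 − 20574 = -6066
S_xx = nΣx² − (Σx)² = 13·1725 − 127² = 22425 − 16129 = 6296
S_yy = nΣy² − (Σy)² = 13·2506 − 162² = 32578 − 26244 = 6334
r = S_xy / √(S_xx·S_yy) = -6066 / √(6296·6334) = -6066 / √39878864 = -6066 / 6314.9714 = -0.9606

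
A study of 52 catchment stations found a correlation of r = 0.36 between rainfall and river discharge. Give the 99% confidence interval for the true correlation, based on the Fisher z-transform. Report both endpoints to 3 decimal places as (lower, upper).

(0.009, 0.632)

Fisher z: z_r = atanh(r) = ½·ln((1+0.36)/(1−0.36)) = 0.376886
SE(z) = 1/√(n−3) = 1/√49 = 0.142857
99% ⇒ z* = 2.576; margin = 2.576·0.142857 = 0.368000
CI on z-scale: (0.008886, 0.744886)
Back-transform: tanh(0.008886) = 0.008886, tanh(0.744886) = 0.632088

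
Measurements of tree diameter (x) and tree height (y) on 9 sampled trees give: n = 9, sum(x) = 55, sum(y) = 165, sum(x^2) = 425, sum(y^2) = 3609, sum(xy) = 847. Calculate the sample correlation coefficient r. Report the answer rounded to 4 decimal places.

-0.7081

S_xy = nΣxy − ΣxΣy = 9·847 − 55·165 = 7623 − 9075 = -1452
S_xx = nΣx² − (Σx)² = 9·425 − 55² = 3825 − 3025 = 800
S_yy = nΣy² − (Σy)² = 9·3609 − 165² = 32481 − 27225 = 5256
r = S_xy / √(S_xx·S_yy) = -1452 / √(800·5256) = -1452 / √4204800 = -1452 / 2050.5609 = -0.7081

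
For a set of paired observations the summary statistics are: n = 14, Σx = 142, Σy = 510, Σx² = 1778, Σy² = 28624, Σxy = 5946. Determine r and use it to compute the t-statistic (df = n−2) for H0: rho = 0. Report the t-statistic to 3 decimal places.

S_xy = nΣxy − ΣxΣy = 14·5946 − 142·510 = 83244 − 72420 = 10824
S_xx = nΣx² − (Σx)² = 14·1778 − 142² = 24892 − 20164 = 4728
S_yy = nΣy² − (Σy)² = 14·28624 − 510² = 400736 − 260100 = 140636
r = S_xy / √(S_xx·S_yy) = 10824 / √(4728·140636) = 10824 / √664927008 = 10824 / 25786.1786 = 0.4198
t = r·√(n−2)/√(1−r²) = 0.4198·√12 / √(1−0.176232) = 1.454230 / 0.907617 = 1.602

1.602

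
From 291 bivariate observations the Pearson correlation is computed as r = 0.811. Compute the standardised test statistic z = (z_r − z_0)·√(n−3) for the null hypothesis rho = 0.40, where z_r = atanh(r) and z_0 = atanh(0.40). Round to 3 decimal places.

Fisher z: atanh(0.811) = 1.129944, atanh(0.40) = 0.423649
z = (z_r − z_0)·√(n−3) = (1.129944 − 0.423649)·√288 = 0.706295 · 16.970563 = 11.986

11.986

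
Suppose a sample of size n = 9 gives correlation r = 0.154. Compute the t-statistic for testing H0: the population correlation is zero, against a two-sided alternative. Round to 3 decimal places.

t = r·√(n−2) / √(1−r²) with r = 0.154, n = 9
  = 0.154·√7 / √(1 − 0.023716)
  = 0.154·2.645751 / 0.988071
  = 0.407446 / 0.988071 = 0.412

0.412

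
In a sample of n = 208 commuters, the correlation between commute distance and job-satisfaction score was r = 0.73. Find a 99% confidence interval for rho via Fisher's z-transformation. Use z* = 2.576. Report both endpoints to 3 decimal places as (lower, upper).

z_r = atanh(0.73) = 0.928727;  SE = 1/√(n−3) = 1/√205 = 0.069843
z-limits: 0.928727 ± 2.576·0.069843 = 0.928727 ± 0.179916 = [0.748811, 1.108643]
ρ-limits: (tanh 0.748811, tanh 1.108643) = (0.634, 0.804)

(0.634, 0.804)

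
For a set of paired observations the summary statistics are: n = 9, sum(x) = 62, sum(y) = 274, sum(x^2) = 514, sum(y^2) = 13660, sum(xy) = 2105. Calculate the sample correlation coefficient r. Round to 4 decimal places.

0.3199

S_xy = nΣxy − ΣxΣy = 9·2105 − 62·274 = 18945 − 16988 = 1957
S_xx = nΣx² − (Σx)² = 9·514 − 62² = 4626 − 3844 = 782
S_yy = nΣy² − (Σy)² = 9·13660 − 274² = 122940 − 75076 = 47864
r = S_xy / √(S_xx·S_yy) = 1957 / √(782·47864) = 1957 / √37429648 = 1957 / 6117.9774 = 0.3199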